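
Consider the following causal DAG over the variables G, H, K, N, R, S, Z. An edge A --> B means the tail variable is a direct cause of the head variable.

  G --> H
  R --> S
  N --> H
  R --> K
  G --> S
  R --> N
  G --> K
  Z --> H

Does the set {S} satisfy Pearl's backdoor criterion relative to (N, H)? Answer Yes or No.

Backdoor paths from N to H (paths whose first edge points into N):
  P1: N <- R -> K <- G -> H
  P2: N <- R -> S <- G -> H
Condition 1 (no descendant of N in the set): holds — descendants of N are {H}; none are in {S}.
Condition 2 (every backdoor path blocked by {S}):
  P1: blocked at collider K (neither it nor any descendant is in the conditioning set).
  P2: open — collider(s) S are conditioned on (or have a conditioned descendant) and no non-collider on the path is in the set.
{S} does not satisfy the backdoor criterion.

No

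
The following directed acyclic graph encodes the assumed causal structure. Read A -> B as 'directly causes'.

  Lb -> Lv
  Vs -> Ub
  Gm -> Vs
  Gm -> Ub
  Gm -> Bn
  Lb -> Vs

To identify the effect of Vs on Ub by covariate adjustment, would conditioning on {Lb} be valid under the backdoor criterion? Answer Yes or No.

Backdoor paths from Vs to Ub (paths whose first edge points into Vs):
  P1: Vs <- Gm -> Ub
Condition 1 (no descendant of Vs in the set): holds — descendants of Vs are {Ub}; none are in {Lb}.
Condition 2 (every backdoor path blocked by {Lb}):
  P1: open — no interior node is in the conditioning set.
{Lb} does not satisfy the backdoor criterion.

No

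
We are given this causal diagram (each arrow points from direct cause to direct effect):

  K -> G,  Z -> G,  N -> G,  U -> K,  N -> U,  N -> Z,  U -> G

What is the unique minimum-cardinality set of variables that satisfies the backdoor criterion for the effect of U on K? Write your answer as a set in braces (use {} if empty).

{}

Variables eligible for adjustment (non-descendants of U, excluding U and K): {N, Z}.
Backdoor paths from U to K:
  P1: U <- N -> Z -> G <- K
  P2: U <- N -> G <- K
Each backdoor path contains an unconditioned collider, so every path is already blocked with the empty conditioning set:
  P1: blocked at collider G (neither it nor any descendant is in the conditioning set).
  P2: blocked at collider G (neither it nor any descendant is in the conditioning set).
The empty set is therefore the unique smallest valid set.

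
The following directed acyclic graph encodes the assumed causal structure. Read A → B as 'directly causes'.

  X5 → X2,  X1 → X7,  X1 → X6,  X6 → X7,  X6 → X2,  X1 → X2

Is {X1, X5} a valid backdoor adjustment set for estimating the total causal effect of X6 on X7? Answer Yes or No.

Backdoor paths from X6 to X7 (paths whose first edge points into X6):
  P1: X6 <- X1 -> X7
Condition 1 (no descendant of X6 in the set): holds — descendants of X6 are {X2, X7}; none are in {X1, X5}.
Condition 2 (every backdoor path blocked by {X1, X5}):
  P1: blocked at fork node X1 ∈ conditioning set.
{X1, X5} satisfies the backdoor criterion.

Yes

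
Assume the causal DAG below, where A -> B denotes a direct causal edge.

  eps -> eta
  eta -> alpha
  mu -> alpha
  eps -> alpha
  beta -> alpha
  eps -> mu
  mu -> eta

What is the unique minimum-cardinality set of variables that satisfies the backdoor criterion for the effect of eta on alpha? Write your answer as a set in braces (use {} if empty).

Variables eligible for adjustment (non-descendants of eta, excluding eta and alpha): {beta, eps, mu}.
Backdoor paths from eta to alpha:
  P1: eta <- eps -> mu -> alpha
  P2: eta <- eps -> alpha
  P3: eta <- mu <- eps -> alpha
  P4: eta <- mu -> alpha
The empty set is not sufficient: P1 (eta <- eps -> mu -> alpha) has no collider blocking it and no conditioned non-collider, so it is open.
Try {eps, mu}:
  P1: blocked at fork node eps ∈ conditioning set.
  P2: blocked at fork node eps ∈ conditioning set.
  P3: blocked at chain node mu ∈ conditioning set.
  P4: blocked at fork node mu ∈ conditioning set.
{eps, mu} contains no descendant of eta and blocks every backdoor path.
Every element of {eps, mu} is needed (dropping eps leaves P2 open; dropping mu leaves P4 open), so no proper subset is valid.
Among all size-2 subsets of the eligible variables, only {eps, mu} blocks every backdoor path, so it is the unique smallest valid adjustment set.

{eps, mu}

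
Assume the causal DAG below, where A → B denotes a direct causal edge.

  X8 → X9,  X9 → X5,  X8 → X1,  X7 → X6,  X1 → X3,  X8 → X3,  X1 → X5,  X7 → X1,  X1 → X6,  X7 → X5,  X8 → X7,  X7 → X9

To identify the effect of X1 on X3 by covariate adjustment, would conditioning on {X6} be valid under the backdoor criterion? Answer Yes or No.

No

Backdoor paths from X1 to X3 (paths whose first edge points into X1):
  P1: X1 <- X8 -> X3
  P2: X1 <- X7 <- X8 -> X3
  P3: X1 <- X7 -> X9 <- X8 -> X3
  P4: X1 <- X7 -> X5 <- X9 <- X8 -> X3
Condition 1 (no descendant of X1 in the set): FAILS — X6 is a descendant of X1.
Condition 2 (every backdoor path blocked by {X6}):
  P1: open — no interior node is in the conditioning set.
  P2: open — no interior node is in the conditioning set.
  P3: blocked at collider X9 (neither it nor any descendant is in the conditioning set).
  P4: blocked at collider X5 (neither it nor any descendant is in the conditioning set).
{X6} does not satisfy the backdoor criterion.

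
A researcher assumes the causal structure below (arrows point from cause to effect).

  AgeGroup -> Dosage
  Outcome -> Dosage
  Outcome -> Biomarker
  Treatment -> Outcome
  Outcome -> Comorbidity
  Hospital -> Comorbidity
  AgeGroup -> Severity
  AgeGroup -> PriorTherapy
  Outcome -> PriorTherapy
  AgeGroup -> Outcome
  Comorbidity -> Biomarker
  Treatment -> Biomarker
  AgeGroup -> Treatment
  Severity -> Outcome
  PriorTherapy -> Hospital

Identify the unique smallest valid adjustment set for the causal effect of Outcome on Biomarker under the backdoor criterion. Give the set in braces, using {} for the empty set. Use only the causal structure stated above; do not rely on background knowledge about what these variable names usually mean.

Variables eligible for adjustment (non-descendants of Outcome, excluding Outcome and Biomarker): {AgeGroup, Severity, Treatment}.
Backdoor paths from Outcome to Biomarker:
  P1: Outcome <- AgeGroup -> Treatment -> Biomarker
  P2: Outcome <- AgeGroup -> PriorTherapy -> Hospital -> Comorbidity -> Biomarker
  P3: Outcome <- Severity <- AgeGroup -> Treatment -> Biomarker
  P4: Outcome <- Severity <- AgeGroup -> PriorTherapy -> Hospital -> Comorbidity -> Biomarker
  P5: Outcome <- Treatment <- AgeGroup -> PriorTherapy -> Hospital -> Comorbidity -> Biomarker
  P6: Outcome <- Treatment -> Biomarker
The empty set is not sufficient: P1 (Outcome <- AgeGroup -> Treatment -> Biomarker) has no collider blocking it and no conditioned non-collider, so it is open.
Try {AgeGroup, Treatment}:
  P1: blocked at fork node AgeGroup ∈ conditioning set.
  P2: blocked at fork node AgeGroup ∈ conditioning set.
  P3: blocked at fork node AgeGroup ∈ conditioning set.
  P4: blocked at fork node AgeGroup ∈ conditioning set.
  P5: blocked at chain node Treatment ∈ conditioning set.
  P6: blocked at fork node Treatment ∈ conditioning set.
{AgeGroup, Treatment} contains no descendant of Outcome and blocks every backdoor path.
Every element of {AgeGroup, Treatment} is needed (dropping AgeGroup leaves P2 open; dropping Treatment leaves P6 open), so no proper subset is valid.
Among all size-2 subsets of the eligible variables, only {AgeGroup, Treatment} blocks every backdoor path, so it is the unique smallest valid adjustment set.

{AgeGroup, Treatment}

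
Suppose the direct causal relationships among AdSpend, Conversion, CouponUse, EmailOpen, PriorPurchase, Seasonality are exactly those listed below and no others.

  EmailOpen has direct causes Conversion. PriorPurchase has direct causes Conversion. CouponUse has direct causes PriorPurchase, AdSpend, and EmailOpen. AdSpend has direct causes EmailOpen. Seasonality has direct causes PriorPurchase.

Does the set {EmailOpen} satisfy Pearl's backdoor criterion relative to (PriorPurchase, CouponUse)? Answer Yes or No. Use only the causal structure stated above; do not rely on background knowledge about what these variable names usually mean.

Backdoor paths from PriorPurchase to CouponUse (paths whose first edge points into PriorPurchase):
  P1: PriorPurchase <- Conversion -> EmailOpen -> AdSpend -> CouponUse
  P2: PriorPurchase <- Conversion -> EmailOpen -> CouponUse
Condition 1 (no descendant of PriorPurchase in the set): holds — descendants of PriorPurchase are {CouponUse, Seasonality}; none are in {EmailOpen}.
Condition 2 (every backdoor path blocked by {EmailOpen}):
  P1: blocked at chain node EmailOpen ∈ conditioning set.
  P2: blocked at chain node EmailOpen ∈ conditioning set.
{EmailOpen} satisfies the backdoor criterion.

Yes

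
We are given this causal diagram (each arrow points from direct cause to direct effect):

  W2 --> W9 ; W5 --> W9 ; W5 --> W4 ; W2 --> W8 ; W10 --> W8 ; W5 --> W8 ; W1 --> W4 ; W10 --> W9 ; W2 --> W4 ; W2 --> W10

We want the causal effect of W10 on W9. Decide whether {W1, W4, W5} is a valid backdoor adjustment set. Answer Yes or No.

Backdoor paths from W10 to W9 (paths whose first edge points into W10):
  P1: W10 <- W2 -> W9
  P2: W10 <- W2 -> W8 <- W5 -> W9
  P3: W10 <- W2 -> W4 <- W5 -> W9
Condition 1 (no descendant of W10 in the set): holds — descendants of W10 are {W8, W9}; none are in {W1, W4, W5}.
Condition 2 (every backdoor path blocked by {W1, W4, W5}):
  P1: open — no interior node is in the conditioning set.
  P2: blocked at collider W8 (neither it nor any descendant is in the conditioning set).
  P3: blocked at fork node W5 ∈ conditioning set.
{W1, W4, W5} does not satisfy the backdoor criterion.

No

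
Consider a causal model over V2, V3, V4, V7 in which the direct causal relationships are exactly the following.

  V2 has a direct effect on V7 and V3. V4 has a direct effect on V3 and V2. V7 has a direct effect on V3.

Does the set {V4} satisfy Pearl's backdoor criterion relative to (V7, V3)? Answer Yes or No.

Backdoor paths from V7 to V3 (paths whose first edge points into V7):
  P1: V7 <- V2 <- V4 -> V3
  P2: V7 <- V2 -> V3
Condition 1 (no descendant of V7 in the set): holds — descendants of V7 are {V3}; none are in {V4}.
Condition 2 (every backdoor path blocked by {V4}):
  P1: blocked at fork node V4 ∈ conditioning set.
  P2: open — no interior node is in the conditioning set.
{V4} does not satisfy the backdoor criterion.

No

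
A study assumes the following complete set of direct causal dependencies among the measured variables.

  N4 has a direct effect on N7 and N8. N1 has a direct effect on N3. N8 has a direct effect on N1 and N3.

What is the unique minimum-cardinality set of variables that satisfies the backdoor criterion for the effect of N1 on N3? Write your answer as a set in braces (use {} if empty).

Variables eligible for adjustment (non-descendants of N1, excluding N1 and N3): {N4, N7, N8}.
Backdoor paths from N1 to N3:
  P1: N1 <- N8 -> N3
The empty set is not sufficient: P1 (N1 <- N8 -> N3) has no collider blocking it and no conditioned non-collider, so it is open.
Try {N8}:
  P1: blocked at fork node N8 ∈ conditioning set.
{N8} contains no descendant of N1 and blocks every backdoor path.
No other singleton works — e.g. {N4} leaves P1 open — so {N8} is the unique smallest valid adjustment set.

{N8}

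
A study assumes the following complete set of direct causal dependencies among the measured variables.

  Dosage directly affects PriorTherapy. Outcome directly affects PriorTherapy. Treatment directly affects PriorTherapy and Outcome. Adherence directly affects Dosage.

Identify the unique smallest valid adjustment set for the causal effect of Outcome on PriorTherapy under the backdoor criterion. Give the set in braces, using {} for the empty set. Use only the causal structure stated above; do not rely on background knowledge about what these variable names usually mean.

Variables eligible for adjustment (non-descendants of Outcome, excluding Outcome and PriorTherapy): {Adherence, Dosage, Treatment}.
Backdoor paths from Outcome to PriorTherapy:
  P1: Outcome <- Treatment -> PriorTherapy
The empty set is not sufficient: P1 (Outcome <- Treatment -> PriorTherapy) has no collider blocking it and no conditioned non-collider, so it is open.
Try {Treatment}:
  P1: blocked at fork node Treatment ∈ conditioning set.
{Treatment} contains no descendant of Outcome and blocks every backdoor path.
No other singleton works — e.g. {Adherence} leaves P1 open — so {Treatment} is the unique smallest valid adjustment set.

{Treatment}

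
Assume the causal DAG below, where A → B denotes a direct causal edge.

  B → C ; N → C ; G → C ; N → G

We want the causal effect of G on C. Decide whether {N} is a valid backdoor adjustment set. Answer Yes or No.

Yes

Backdoor paths from G to C (paths whose first edge points into G):
  P1: G <- N -> C
Condition 1 (no descendant of G in the set): holds — descendants of G are {C}; none are in {N}.
Condition 2 (every backdoor path blocked by {N}):
  P1: blocked at fork node N ∈ conditioning set.
{N} satisfies the backdoor criterion.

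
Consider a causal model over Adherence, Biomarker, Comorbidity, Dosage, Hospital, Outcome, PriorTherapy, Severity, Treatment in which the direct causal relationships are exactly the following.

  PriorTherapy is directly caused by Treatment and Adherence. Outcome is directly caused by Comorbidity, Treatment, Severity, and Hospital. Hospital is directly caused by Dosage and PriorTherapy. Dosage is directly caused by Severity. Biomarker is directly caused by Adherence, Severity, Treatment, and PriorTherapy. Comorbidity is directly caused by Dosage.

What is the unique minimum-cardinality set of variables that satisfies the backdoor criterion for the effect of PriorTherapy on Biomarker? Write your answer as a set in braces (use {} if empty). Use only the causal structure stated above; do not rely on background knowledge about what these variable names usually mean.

Variables eligible for adjustment (non-descendants of PriorTherapy, excluding PriorTherapy and Biomarker): {Adherence, Comorbidity, Dosage, Severity, Treatment}.
Backdoor paths from PriorTherapy to Biomarker:
  P1: PriorTherapy <- Adherence -> Biomarker
  P2: PriorTherapy <- Treatment -> Outcome <- Severity -> Biomarker
  P3: PriorTherapy <- Treatment -> Outcome <- Comorbidity <- Dosage <- Severity -> Biomarker
  P4: PriorTherapy <- Treatment -> Outcome <- Hospital <- Dosage <- Severity -> Biomarker
  P5: PriorTherapy <- Treatment -> Biomarker
The empty set is not sufficient: P1 (PriorTherapy <- Adherence -> Biomarker) has no collider blocking it and no conditioned non-collider, so it is open.
Try {Adherence, Treatment}:
  P1: blocked at fork node Adherence ∈ conditioning set.
  P2: blocked at fork node Treatment ∈ conditioning set.
  P3: blocked at fork node Treatment ∈ conditioning set.
  P4: blocked at fork node Treatment ∈ conditioning set.
  P5: blocked at fork node Treatment ∈ conditioning set.
{Adherence, Treatment} contains no descendant of PriorTherapy and blocks every backdoor path.
Every element of {Adherence, Treatment} is needed (dropping Adherence leaves P1 open; dropping Treatment leaves P5 open), so no proper subset is valid.
Among all size-2 subsets of the eligible variables, only {Adherence, Treatment} blocks every backdoor path, so it is the unique smallest valid adjustment set.

{Adherence, Treatment}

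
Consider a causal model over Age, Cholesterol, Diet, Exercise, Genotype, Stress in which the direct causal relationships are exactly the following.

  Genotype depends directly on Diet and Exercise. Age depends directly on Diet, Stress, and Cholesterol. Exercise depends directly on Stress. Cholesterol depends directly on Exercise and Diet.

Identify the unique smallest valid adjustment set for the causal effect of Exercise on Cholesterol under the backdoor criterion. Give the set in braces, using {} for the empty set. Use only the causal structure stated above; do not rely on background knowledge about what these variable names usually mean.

{}

Variables eligible for adjustment (non-descendants of Exercise, excluding Exercise and Cholesterol): {Diet, Stress}.
Backdoor paths from Exercise to Cholesterol:
  P1: Exercise <- Stress -> Age <- Diet -> Cholesterol
  P2: Exercise <- Stress -> Age <- Cholesterol
Each backdoor path contains an unconditioned collider, so every path is already blocked with the empty conditioning set:
  P1: blocked at collider Age (neither it nor any descendant is in the conditioning set).
  P2: blocked at collider Age (neither it nor any descendant is in the conditioning set).
The empty set is therefore the unique smallest valid set.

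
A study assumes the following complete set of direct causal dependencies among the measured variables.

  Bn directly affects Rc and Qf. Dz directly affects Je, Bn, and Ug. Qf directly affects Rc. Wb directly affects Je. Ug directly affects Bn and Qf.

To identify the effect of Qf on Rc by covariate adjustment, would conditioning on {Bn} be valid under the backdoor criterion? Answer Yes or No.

Yes

Backdoor paths from Qf to Rc (paths whose first edge points into Qf):
  P1: Qf <- Ug <- Dz -> Bn -> Rc
  P2: Qf <- Ug -> Bn -> Rc
  P3: Qf <- Bn -> Rc
Condition 1 (no descendant of Qf in the set): holds — descendants of Qf are {Rc}; none are in {Bn}.
Condition 2 (every backdoor path blocked by {Bn}):
  P1: blocked at chain node Bn ∈ conditioning set.
  P2: blocked at chain node Bn ∈ conditioning set.
  P3: blocked at fork node Bn ∈ conditioning set.
{Bn} satisfies the backdoor criterion.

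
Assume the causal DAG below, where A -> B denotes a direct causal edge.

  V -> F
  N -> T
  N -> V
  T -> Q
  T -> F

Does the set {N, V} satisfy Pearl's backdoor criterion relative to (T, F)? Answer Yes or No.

Backdoor paths from T to F (paths whose first edge points into T):
  P1: T <- N -> V -> F
Condition 1 (no descendant of T in the set): holds — descendants of T are {F, Q}; none are in {N, V}.
Condition 2 (every backdoor path blocked by {N, V}):
  P1: blocked at fork node N ∈ conditioning set.
{N, V} satisfies the backdoor criterion.

Yes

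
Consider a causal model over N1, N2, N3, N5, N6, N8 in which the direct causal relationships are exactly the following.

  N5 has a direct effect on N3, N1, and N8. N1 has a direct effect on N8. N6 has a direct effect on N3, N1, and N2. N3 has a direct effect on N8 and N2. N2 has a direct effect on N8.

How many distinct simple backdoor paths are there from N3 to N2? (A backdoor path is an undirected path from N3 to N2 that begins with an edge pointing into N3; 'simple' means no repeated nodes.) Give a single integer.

7

A backdoor path from N3 to N2 is any simple undirected path whose first edge points into N3 (i.e. leaves N3 via a parent).
Parents of N3: {N5, N6}.
Enumerating:
  P1: N3 <- N6 -> N1 <- N5 -> N8 <- N2
  P2: N3 <- N6 -> N1 -> N8 <- N2
  P3: N3 <- N6 -> N2
  P4: N3 <- N5 -> N1 <- N6 -> N2
  P5: N3 <- N5 -> N1 -> N8 <- N2
  P6: N3 <- N5 -> N8 <- N1 <- N6 -> N2
  P7: N3 <- N5 -> N8 <- N2
That exhausts the simple backdoor paths. Count: 7.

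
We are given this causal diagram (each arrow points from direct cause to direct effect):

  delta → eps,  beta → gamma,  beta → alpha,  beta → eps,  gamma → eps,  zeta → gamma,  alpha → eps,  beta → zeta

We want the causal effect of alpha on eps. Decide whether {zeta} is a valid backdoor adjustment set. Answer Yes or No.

Backdoor paths from alpha to eps (paths whose first edge points into alpha):
  P1: alpha <- beta -> zeta -> gamma -> eps
  P2: alpha <- beta -> gamma -> eps
  P3: alpha <- beta -> eps
Condition 1 (no descendant of alpha in the set): holds — descendants of alpha are {eps}; none are in {zeta}.
Condition 2 (every backdoor path blocked by {zeta}):
  P1: blocked at chain node zeta ∈ conditioning set.
  P2: open — no interior node is in the conditioning set.
  P3: open — no interior node is in the conditioning set.
{zeta} does not satisfy the backdoor criterion.

No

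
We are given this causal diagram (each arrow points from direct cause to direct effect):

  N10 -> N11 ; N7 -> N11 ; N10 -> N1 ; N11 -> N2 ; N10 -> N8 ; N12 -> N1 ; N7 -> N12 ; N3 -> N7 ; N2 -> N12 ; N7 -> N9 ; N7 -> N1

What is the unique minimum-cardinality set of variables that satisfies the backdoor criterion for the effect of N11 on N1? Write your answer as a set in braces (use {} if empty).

{N10, N7}

Variables eligible for adjustment (non-descendants of N11, excluding N11 and N1): {N10, N3, N7, N8, N9}.
Backdoor paths from N11 to N1:
  P1: N11 <- N10 -> N1
  P2: N11 <- N7 -> N12 -> N1
  P3: N11 <- N7 -> N1
The empty set is not sufficient: P1 (N11 <- N10 -> N1) has no collider blocking it and no conditioned non-collider, so it is open.
Try {N10, N7}:
  P1: blocked at fork node N10 ∈ conditioning set.
  P2: blocked at fork node N7 ∈ conditioning set.
  P3: blocked at fork node N7 ∈ conditioning set.
{N10, N7} contains no descendant of N11 and blocks every backdoor path.
Every element of {N10, N7} is needed (dropping N10 leaves P1 open; dropping N7 leaves P2 open), so no proper subset is valid.
Among all size-2 subsets of the eligible variables, only {N10, N7} blocks every backdoor path, so it is the unique smallest valid adjustment set.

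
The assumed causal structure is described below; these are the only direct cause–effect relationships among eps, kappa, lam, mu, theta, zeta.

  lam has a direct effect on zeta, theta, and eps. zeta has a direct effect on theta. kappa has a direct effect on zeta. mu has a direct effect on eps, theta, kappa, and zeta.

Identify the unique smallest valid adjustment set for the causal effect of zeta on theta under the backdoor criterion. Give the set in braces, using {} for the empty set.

{lam, mu}

Variables eligible for adjustment (non-descendants of zeta, excluding zeta and theta): {eps, kappa, lam, mu}.
Backdoor paths from zeta to theta:
  P1: zeta <- mu -> eps <- lam -> theta
  P2: zeta <- mu -> theta
  P3: zeta <- lam -> eps <- mu -> theta
  P4: zeta <- lam -> theta
  P5: zeta <- kappa <- mu -> eps <- lam -> theta
  P6: zeta <- kappa <- mu -> theta
The empty set is not sufficient: P2 (zeta <- mu -> theta) has no collider blocking it and no conditioned non-collider, so it is open.
Try {lam, mu}:
  P1: blocked at fork node mu ∈ conditioning set.
  P2: blocked at fork node mu ∈ conditioning set.
  P3: blocked at fork node lam ∈ conditioning set.
  P4: blocked at fork node lam ∈ conditioning set.
  P5: blocked at fork node mu ∈ conditioning set.
  P6: blocked at fork node mu ∈ conditioning set.
{lam, mu} contains no descendant of zeta and blocks every backdoor path.
Every element of {lam, mu} is needed (dropping lam leaves P4 open; dropping mu leaves P2 open), so no proper subset is valid.
Among all size-2 subsets of the eligible variables, only {lam, mu} blocks every backdoor path, so it is the unique smallest valid adjustment set.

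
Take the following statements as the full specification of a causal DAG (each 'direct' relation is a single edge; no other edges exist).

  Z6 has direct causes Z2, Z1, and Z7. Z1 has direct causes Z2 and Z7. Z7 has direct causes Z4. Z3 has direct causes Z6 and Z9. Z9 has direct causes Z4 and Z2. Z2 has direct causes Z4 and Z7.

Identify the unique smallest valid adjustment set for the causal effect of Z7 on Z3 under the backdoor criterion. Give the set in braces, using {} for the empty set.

Variables eligible for adjustment (non-descendants of Z7, excluding Z7 and Z3): {Z4}.
Backdoor paths from Z7 to Z3:
  P1: Z7 <- Z4 -> Z2 -> Z1 -> Z6 -> Z3
  P2: Z7 <- Z4 -> Z2 -> Z6 -> Z3
  P3: Z7 <- Z4 -> Z2 -> Z9 -> Z3
  P4: Z7 <- Z4 -> Z9 <- Z2 -> Z1 -> Z6 -> Z3
  P5: Z7 <- Z4 -> Z9 <- Z2 -> Z6 -> Z3
  P6: Z7 <- Z4 -> Z9 -> Z3
The empty set is not sufficient: P1 (Z7 <- Z4 -> Z2 -> Z1 -> Z6 -> Z3) has no collider blocking it and no conditioned non-collider, so it is open.
Try {Z4}:
  P1: blocked at fork node Z4 ∈ conditioning set.
  P2: blocked at fork node Z4 ∈ conditioning set.
  P3: blocked at fork node Z4 ∈ conditioning set.
  P4: blocked at fork node Z4 ∈ conditioning set.
  P5: blocked at fork node Z4 ∈ conditioning set.
  P6: blocked at fork node Z4 ∈ conditioning set.
{Z4} contains no descendant of Z7 and blocks every backdoor path.
{Z4} is the unique smallest valid adjustment set.

{Z4}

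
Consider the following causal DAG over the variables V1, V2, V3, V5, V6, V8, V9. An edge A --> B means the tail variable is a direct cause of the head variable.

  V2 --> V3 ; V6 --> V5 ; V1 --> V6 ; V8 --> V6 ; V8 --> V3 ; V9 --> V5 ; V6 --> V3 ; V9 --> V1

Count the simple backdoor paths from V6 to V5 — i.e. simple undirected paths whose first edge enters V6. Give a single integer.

1

A backdoor path from V6 to V5 is any simple undirected path whose first edge points into V6 (i.e. leaves V6 via a parent).
Parents of V6: {V1, V8}.
Enumerating:
  P1: V6 <- V1 <- V9 -> V5
That exhausts the simple backdoor paths. Count: 1.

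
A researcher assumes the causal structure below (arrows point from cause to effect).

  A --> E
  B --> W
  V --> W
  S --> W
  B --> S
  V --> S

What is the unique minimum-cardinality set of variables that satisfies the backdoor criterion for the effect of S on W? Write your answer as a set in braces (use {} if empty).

Variables eligible for adjustment (non-descendants of S, excluding S and W): {A, B, E, V}.
Backdoor paths from S to W:
  P1: S <- V -> W
  P2: S <- B -> W
The empty set is not sufficient: P1 (S <- V -> W) has no collider blocking it and no conditioned non-collider, so it is open.
Try {B, V}:
  P1: blocked at fork node V ∈ conditioning set.
  P2: blocked at fork node B ∈ conditioning set.
{B, V} contains no descendant of S and blocks every backdoor path.
Every element of {B, V} is needed (dropping B leaves P2 open; dropping V leaves P1 open), so no proper subset is valid.
Among all size-2 subsets of the eligible variables, only {B, V} blocks every backdoor path, so it is the unique smallest valid adjustment set.

{B, V}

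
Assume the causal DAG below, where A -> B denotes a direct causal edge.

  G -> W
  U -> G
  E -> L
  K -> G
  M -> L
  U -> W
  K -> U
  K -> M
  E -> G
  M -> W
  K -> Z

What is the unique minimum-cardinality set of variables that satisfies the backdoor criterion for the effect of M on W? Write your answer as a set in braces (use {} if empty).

Variables eligible for adjustment (non-descendants of M, excluding M and W): {E, G, K, U, Z}.
Backdoor paths from M to W:
  P1: M <- K -> U -> G -> W
  P2: M <- K -> U -> W
  P3: M <- K -> G <- U -> W
  P4: M <- K -> G -> W
The empty set is not sufficient: P1 (M <- K -> U -> G -> W) has no collider blocking it and no conditioned non-collider, so it is open.
Try {K}:
  P1: blocked at fork node K ∈ conditioning set.
  P2: blocked at fork node K ∈ conditioning set.
  P3: blocked at fork node K ∈ conditioning set.
  P4: blocked at fork node K ∈ conditioning set.
{K} contains no descendant of M and blocks every backdoor path.
No other singleton works — e.g. {E} leaves P1 open — so {K} is the unique smallest valid adjustment set.

{K}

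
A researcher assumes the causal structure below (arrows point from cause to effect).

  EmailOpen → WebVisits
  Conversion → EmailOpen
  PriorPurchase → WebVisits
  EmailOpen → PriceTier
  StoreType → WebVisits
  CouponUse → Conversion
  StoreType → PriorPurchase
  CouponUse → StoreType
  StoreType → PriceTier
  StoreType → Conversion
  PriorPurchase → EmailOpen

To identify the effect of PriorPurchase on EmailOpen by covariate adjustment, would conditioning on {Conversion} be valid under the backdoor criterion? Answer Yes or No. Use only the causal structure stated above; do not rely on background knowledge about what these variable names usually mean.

Backdoor paths from PriorPurchase to EmailOpen (paths whose first edge points into PriorPurchase):
  P1: PriorPurchase <- StoreType <- CouponUse -> Conversion -> EmailOpen
  P2: PriorPurchase <- StoreType -> Conversion -> EmailOpen
  P3: PriorPurchase <- StoreType -> PriceTier <- EmailOpen
  P4: PriorPurchase <- StoreType -> WebVisits <- EmailOpen
Condition 1 (no descendant of PriorPurchase in the set): holds — descendants of PriorPurchase are {EmailOpen, PriceTier, WebVisits}; none are in {Conversion}.
Condition 2 (every backdoor path blocked by {Conversion}):
  P1: blocked at chain node Conversion ∈ conditioning set.
  P2: blocked at chain node Conversion ∈ conditioning set.
  P3: blocked at collider PriceTier (neither it nor any descendant is in the conditioning set).
  P4: blocked at collider WebVisits (neither it nor any descendant is in the conditioning set).
{Conversion} satisfies the backdoor criterion.

Yes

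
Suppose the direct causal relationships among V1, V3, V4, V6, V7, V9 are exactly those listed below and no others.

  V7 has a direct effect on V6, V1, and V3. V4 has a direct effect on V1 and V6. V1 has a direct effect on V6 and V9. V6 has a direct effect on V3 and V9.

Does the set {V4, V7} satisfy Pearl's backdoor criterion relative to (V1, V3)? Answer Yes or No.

Yes

Backdoor paths from V1 to V3 (paths whose first edge points into V1):
  P1: V1 <- V4 -> V6 <- V7 -> V3
  P2: V1 <- V4 -> V6 -> V3
  P3: V1 <- V7 -> V6 -> V3
  P4: V1 <- V7 -> V3
Condition 1 (no descendant of V1 in the set): holds — descendants of V1 are {V3, V6, V9}; none are in {V4, V7}.
Condition 2 (every backdoor path blocked by {V4, V7}):
  P1: blocked at fork node V4 ∈ conditioning set.
  P2: blocked at fork node V4 ∈ conditioning set.
  P3: blocked at fork node V7 ∈ conditioning set.
  P4: blocked at fork node V7 ∈ conditioning set.
{V4, V7} satisfies the backdoor criterion.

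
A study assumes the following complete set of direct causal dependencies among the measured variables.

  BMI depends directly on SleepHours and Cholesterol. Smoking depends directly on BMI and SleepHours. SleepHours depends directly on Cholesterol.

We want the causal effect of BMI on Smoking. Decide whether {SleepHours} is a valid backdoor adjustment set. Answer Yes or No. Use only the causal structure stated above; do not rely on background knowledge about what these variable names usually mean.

Yes

Backdoor paths from BMI to Smoking (paths whose first edge points into BMI):
  P1: BMI <- Cholesterol -> SleepHours -> Smoking
  P2: BMI <- SleepHours -> Smoking
Condition 1 (no descendant of BMI in the set): holds — descendants of BMI are {Smoking}; none are in {SleepHours}.
Condition 2 (every backdoor path blocked by {SleepHours}):
  P1: blocked at chain node SleepHours ∈ conditioning set.
  P2: blocked at fork node SleepHours ∈ conditioning set.
{SleepHours} satisfies the backdoor criterion.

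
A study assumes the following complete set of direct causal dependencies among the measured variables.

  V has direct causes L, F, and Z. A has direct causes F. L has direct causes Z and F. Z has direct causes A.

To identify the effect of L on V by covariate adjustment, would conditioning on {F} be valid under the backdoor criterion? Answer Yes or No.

Backdoor paths from L to V (paths whose first edge points into L):
  P1: L <- F -> A -> Z -> V
  P2: L <- F -> V
  P3: L <- Z <- A <- F -> V
  P4: L <- Z -> V
Condition 1 (no descendant of L in the set): holds — descendants of L are {V}; none are in {F}.
Condition 2 (every backdoor path blocked by {F}):
  P1: blocked at fork node F ∈ conditioning set.
  P2: blocked at fork node F ∈ conditioning set.
  P3: blocked at fork node F ∈ conditioning set.
  P4: open — no interior node is in the conditioning set.
{F} does not satisfy the backdoor criterion.

No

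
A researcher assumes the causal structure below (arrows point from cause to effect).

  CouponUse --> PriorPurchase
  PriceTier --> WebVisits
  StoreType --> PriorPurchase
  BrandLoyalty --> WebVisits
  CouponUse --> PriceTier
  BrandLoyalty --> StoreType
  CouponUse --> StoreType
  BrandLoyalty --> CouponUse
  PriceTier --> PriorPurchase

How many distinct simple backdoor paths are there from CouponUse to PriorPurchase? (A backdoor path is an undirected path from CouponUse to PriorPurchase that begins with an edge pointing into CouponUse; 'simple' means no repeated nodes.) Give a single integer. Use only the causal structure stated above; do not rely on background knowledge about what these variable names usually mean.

2

A backdoor path from CouponUse to PriorPurchase is any simple undirected path whose first edge points into CouponUse (i.e. leaves CouponUse via a parent).
Parents of CouponUse: {BrandLoyalty}.
Enumerating:
  P1: CouponUse <- BrandLoyalty -> StoreType -> PriorPurchase
  P2: CouponUse <- BrandLoyalty -> WebVisits <- PriceTier -> PriorPurchase
That exhausts the simple backdoor paths. Count: 2.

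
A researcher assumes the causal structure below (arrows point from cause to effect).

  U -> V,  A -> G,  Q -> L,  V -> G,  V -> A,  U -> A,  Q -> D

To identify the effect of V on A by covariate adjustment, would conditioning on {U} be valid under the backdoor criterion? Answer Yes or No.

Backdoor paths from V to A (paths whose first edge points into V):
  P1: V <- U -> A
Condition 1 (no descendant of V in the set): holds — descendants of V are {A, G}; none are in {U}.
Condition 2 (every backdoor path blocked by {U}):
  P1: blocked at fork node U ∈ conditioning set.
{U} satisfies the backdoor criterion.

Yes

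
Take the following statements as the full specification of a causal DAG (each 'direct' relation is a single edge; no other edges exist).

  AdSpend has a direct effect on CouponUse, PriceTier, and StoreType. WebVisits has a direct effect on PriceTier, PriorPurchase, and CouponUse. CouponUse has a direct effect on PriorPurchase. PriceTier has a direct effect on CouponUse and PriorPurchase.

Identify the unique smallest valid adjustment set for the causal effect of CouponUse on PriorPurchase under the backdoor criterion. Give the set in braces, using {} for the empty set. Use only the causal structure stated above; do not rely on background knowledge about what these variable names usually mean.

Variables eligible for adjustment (non-descendants of CouponUse, excluding CouponUse and PriorPurchase): {AdSpend, PriceTier, StoreType, WebVisits}.
Backdoor paths from CouponUse to PriorPurchase:
  P1: CouponUse <- WebVisits -> PriceTier -> PriorPurchase
  P2: CouponUse <- WebVisits -> PriorPurchase
  P3: CouponUse <- AdSpend -> PriceTier <- WebVisits -> PriorPurchase
  P4: CouponUse <- AdSpend -> PriceTier -> PriorPurchase
  P5: CouponUse <- PriceTier <- WebVisits -> PriorPurchase
  P6: CouponUse <- PriceTier -> PriorPurchase
The empty set is not sufficient: P1 (CouponUse <- WebVisits -> PriceTier -> PriorPurchase) has no collider blocking it and no conditioned non-collider, so it is open.
Try {PriceTier, WebVisits}:
  P1: blocked at fork node WebVisits ∈ conditioning set.
  P2: blocked at fork node WebVisits ∈ conditioning set.
  P3: blocked at fork node WebVisits ∈ conditioning set.
  P4: blocked at chain node PriceTier ∈ conditioning set.
  P5: blocked at chain node PriceTier ∈ conditioning set.
  P6: blocked at fork node PriceTier ∈ conditioning set.
{PriceTier, WebVisits} contains no descendant of CouponUse and blocks every backdoor path.
Every element of {PriceTier, WebVisits} is needed (dropping PriceTier leaves P4 open; dropping WebVisits leaves P2 open), so no proper subset is valid.
Among all size-2 subsets of the eligible variables, only {PriceTier, WebVisits} blocks every backdoor path, so it is the unique smallest valid adjustment set.

{PriceTier, WebVisits}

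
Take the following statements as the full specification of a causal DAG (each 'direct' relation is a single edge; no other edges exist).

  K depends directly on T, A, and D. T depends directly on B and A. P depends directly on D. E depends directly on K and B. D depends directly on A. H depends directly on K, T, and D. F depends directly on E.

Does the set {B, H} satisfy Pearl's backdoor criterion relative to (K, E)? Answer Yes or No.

Backdoor paths from K to E (paths whose first edge points into K):
  P1: K <- A -> D -> H <- T <- B -> E
  P2: K <- A -> T <- B -> E
  P3: K <- D <- A -> T <- B -> E
  P4: K <- D -> H <- T <- B -> E
  P5: K <- T <- B -> E
Condition 1 (no descendant of K in the set): FAILS — H is a descendant of K.
Condition 2 (every backdoor path blocked by {B, H}):
  P1: blocked at fork node B ∈ conditioning set.
  P2: blocked at fork node B ∈ conditioning set.
  P3: blocked at fork node B ∈ conditioning set.
  P4: blocked at fork node B ∈ conditioning set.
  P5: blocked at fork node B ∈ conditioning set.
{B, H} does not satisfy the backdoor criterion.

No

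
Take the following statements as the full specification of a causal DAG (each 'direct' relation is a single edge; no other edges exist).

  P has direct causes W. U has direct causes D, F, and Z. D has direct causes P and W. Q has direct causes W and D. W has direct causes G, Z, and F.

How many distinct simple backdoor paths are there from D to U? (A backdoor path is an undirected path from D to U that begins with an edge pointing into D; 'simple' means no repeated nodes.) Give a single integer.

4

A backdoor path from D to U is any simple undirected path whose first edge points into D (i.e. leaves D via a parent).
Parents of D: {P, W}.
Enumerating:
  P1: D <- W <- F -> U
  P2: D <- W <- Z -> U
  P3: D <- P <- W <- F -> U
  P4: D <- P <- W <- Z -> U
That exhausts the simple backdoor paths. Count: 4.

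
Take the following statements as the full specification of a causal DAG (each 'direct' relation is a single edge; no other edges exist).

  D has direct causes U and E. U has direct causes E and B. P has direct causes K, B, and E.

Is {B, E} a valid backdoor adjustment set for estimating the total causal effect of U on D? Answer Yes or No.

Yes

Backdoor paths from U to D (paths whose first edge points into U):
  P1: U <- E -> D
  P2: U <- B -> P <- E -> D
Condition 1 (no descendant of U in the set): holds — descendants of U are {D}; none are in {B, E}.
Condition 2 (every backdoor path blocked by {B, E}):
  P1: blocked at fork node E ∈ conditioning set.
  P2: blocked at fork node B ∈ conditioning set.
{B, E} satisfies the backdoor criterion.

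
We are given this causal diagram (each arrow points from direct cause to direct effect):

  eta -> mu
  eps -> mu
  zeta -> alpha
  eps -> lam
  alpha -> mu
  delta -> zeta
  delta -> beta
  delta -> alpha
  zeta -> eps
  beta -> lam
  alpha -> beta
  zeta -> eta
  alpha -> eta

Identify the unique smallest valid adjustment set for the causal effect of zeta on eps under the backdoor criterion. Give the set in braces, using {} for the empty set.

{}

Variables eligible for adjustment (non-descendants of zeta, excluding zeta and eps): {delta}.
Backdoor paths from zeta to eps:
  P1: zeta <- delta -> alpha -> eta -> mu <- eps
  P2: zeta <- delta -> alpha -> beta -> lam <- eps
  P3: zeta <- delta -> alpha -> mu <- eps
  P4: zeta <- delta -> beta <- alpha -> eta -> mu <- eps
  P5: zeta <- delta -> beta <- alpha -> mu <- eps
  P6: zeta <- delta -> beta -> lam <- eps
Each backdoor path contains an unconditioned collider, so every path is already blocked with the empty conditioning set:
  P1: blocked at collider mu (neither it nor any descendant is in the conditioning set).
  P2: blocked at collider lam (neither it nor any descendant is in the conditioning set).
  P3: blocked at collider mu (neither it nor any descendant is in the conditioning set).
  P4: blocked at collider beta (neither it nor any descendant is in the conditioning set).
  P5: blocked at collider beta (neither it nor any descendant is in the conditioning set).
  P6: blocked at collider lam (neither it nor any descendant is in the conditioning set).
The empty set is therefore the unique smallest valid set.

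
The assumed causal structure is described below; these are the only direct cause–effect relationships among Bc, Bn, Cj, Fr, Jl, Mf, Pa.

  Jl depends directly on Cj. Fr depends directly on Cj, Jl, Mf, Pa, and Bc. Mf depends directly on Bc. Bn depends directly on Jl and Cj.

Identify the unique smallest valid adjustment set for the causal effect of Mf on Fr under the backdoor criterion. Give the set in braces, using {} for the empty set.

Variables eligible for adjustment (non-descendants of Mf, excluding Mf and Fr): {Bc, Bn, Cj, Jl, Pa}.
Backdoor paths from Mf to Fr:
  P1: Mf <- Bc -> Fr
The empty set is not sufficient: P1 (Mf <- Bc -> Fr) has no collider blocking it and no conditioned non-collider, so it is open.
Try {Bc}:
  P1: blocked at fork node Bc ∈ conditioning set.
{Bc} contains no descendant of Mf and blocks every backdoor path.
No other singleton works — e.g. {Cj} leaves P1 open — so {Bc} is the unique smallest valid adjustment set.

{Bc}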